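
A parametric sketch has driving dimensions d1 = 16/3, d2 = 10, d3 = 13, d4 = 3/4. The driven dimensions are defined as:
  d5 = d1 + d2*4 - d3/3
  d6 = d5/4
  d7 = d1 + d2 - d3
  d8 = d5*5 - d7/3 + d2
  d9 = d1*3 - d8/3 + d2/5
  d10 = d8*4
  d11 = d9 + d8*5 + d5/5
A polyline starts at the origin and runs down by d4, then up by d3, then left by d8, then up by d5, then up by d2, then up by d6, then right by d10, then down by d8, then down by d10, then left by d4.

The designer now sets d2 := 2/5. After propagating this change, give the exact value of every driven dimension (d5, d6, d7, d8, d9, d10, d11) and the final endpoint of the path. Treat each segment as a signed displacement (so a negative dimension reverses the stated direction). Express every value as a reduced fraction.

Apply edit: d2 := 2/5
  d5 = d1 + d2*4 - d3/3 = 13/5
  d6 = d5/4 = 13/20
  d7 = d1 + d2 - d3 = -109/15
  d8 = d5*5 - d7/3 + d2 = 712/45
  d9 = d1*3 - d8/3 + d2/5 = 7294/675
  d10 = d8*4 = 2848/45
  d11 = d9 + d8*5 + d5/5 = 12209/135
Walk from origin (0, 0):
  seg 1: down by d4 = 3/4 → (0, -3/4)
  seg 2: up by d3 = 13 → (0, 49/4)
  seg 3: left by d8 = 712/45 → (-712/45, 49/4)
  seg 4: up by d5 = 13/5 → (-712/45, 297/20)
  seg 5: up by d2 = 2/5 → (-712/45, 61/4)
  seg 6: up by d6 = 13/20 → (-712/45, 159/10)
  seg 7: right by d10 = 2848/45 → (712/15, 159/10)
  seg 8: down by d8 = 712/45 → (712/15, 7/90)
  seg 9: down by d10 = 2848/45 → (712/15, -5689/90)
  seg 10: left by d4 = 3/4 → (2803/60, -5689/90)

d5 = 13/5
d6 = 13/20
d7 = -109/15
d8 = 712/45
d9 = 7294/675
d10 = 2848/45
d11 = 12209/135
endpoint = (2803/60, -5689/90)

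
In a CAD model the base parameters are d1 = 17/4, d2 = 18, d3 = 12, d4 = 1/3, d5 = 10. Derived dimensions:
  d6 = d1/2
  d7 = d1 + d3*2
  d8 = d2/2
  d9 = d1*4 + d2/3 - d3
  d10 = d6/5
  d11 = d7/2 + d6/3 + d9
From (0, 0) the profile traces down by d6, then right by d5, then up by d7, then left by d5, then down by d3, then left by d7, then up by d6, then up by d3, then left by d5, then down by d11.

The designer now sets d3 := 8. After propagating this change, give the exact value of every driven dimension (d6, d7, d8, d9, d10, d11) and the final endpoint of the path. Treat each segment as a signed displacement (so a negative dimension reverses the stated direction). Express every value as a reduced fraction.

d6 = 17/8
d7 = 81/4
d8 = 9
d9 = 15
d10 = 17/40
d11 = 155/6
endpoint = (-121/4, -67/12)

Apply edit: d3 := 8
  d6 = d1/2 = 17/8
  d7 = d1 + d3*2 = 81/4
  d8 = d2/2 = 9
  d9 = d1*4 + d2/3 - d3 = 15
  d10 = d6/5 = 17/40
  d11 = d7/2 + d6/3 + d9 = 155/6
Walk from origin (0, 0):
  seg 1: down by d6 = 17/8 → (0, -17/8)
  seg 2: right by d5 = 10 → (10, -17/8)
  seg 3: up by d7 = 81/4 → (10, 145/8)
  seg 4: left by d5 = 10 → (0, 145/8)
  seg 5: down by d3 = 8 → (0, 81/8)
  seg 6: left by d7 = 81/4 → (-81/4, 81/8)
  seg 7: up by d6 = 17/8 → (-81/4, 49/4)
  seg 8: up by d3 = 8 → (-81/4, 81/4)
  seg 9: left by d5 = 10 → (-121/4, 81/4)
  seg 10: down by d11 = 155/6 → (-121/4, -67/12)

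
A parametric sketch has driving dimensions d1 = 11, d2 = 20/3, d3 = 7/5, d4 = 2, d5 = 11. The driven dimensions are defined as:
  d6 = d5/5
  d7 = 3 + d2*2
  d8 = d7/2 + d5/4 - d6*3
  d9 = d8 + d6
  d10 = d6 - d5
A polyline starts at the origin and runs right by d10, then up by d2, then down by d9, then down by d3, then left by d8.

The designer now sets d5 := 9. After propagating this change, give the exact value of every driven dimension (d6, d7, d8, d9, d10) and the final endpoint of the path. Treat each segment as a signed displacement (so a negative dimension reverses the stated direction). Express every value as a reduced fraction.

Apply edit: d5 := 9
  d6 = d5/5 = 9/5
  d7 = 3 + d2*2 = 49/3
  d8 = d7/2 + d5/4 - d6*3 = 301/60
  d9 = d8 + d6 = 409/60
  d10 = d6 - d5 = -36/5
Walk from origin (0, 0):
  seg 1: right by d10 = -36/5 → (-36/5, 0)
  seg 2: up by d2 = 20/3 → (-36/5, 20/3)
  seg 3: down by d9 = 409/60 → (-36/5, -3/20)
  seg 4: down by d3 = 7/5 → (-36/5, -31/20)
  seg 5: left by d8 = 301/60 → (-733/60, -31/20)

d6 = 9/5
d7 = 49/3
d8 = 301/60
d9 = 409/60
d10 = -36/5
endpoint = (-733/60, -31/20)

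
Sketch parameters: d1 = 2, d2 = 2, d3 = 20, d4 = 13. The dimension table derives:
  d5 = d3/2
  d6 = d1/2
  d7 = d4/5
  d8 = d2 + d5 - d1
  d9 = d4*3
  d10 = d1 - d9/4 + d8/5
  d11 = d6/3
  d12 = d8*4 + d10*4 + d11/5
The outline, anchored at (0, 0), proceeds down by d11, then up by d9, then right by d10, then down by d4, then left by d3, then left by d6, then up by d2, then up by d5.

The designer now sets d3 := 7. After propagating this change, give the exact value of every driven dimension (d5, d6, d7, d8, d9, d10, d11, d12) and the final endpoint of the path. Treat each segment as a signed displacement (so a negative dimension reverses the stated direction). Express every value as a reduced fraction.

d5 = 7/2
d6 = 1
d7 = 13/5
d8 = 7/2
d9 = 39
d10 = -141/20
d11 = 1/3
d12 = -212/15
endpoint = (-301/20, 187/6)

Apply edit: d3 := 7
  d5 = d3/2 = 7/2
  d6 = d1/2 = 1
  d7 = d4/5 = 13/5
  d8 = d2 + d5 - d1 = 7/2
  d9 = d4*3 = 39
  d10 = d1 - d9/4 + d8/5 = -141/20
  d11 = d6/3 = 1/3
  d12 = d8*4 + d10*4 + d11/5 = -212/15
Walk from origin (0, 0):
  seg 1: down by d11 = 1/3 → (0, -1/3)
  seg 2: up by d9 = 39 → (0, 116/3)
  seg 3: right by d10 = -141/20 → (-141/20, 116/3)
  seg 4: down by d4 = 13 → (-141/20, 77/3)
  seg 5: left by d3 = 7 → (-281/20, 77/3)
  seg 6: left by d6 = 1 → (-301/20, 77/3)
  seg 7: up by d2 = 2 → (-301/20, 83/3)
  seg 8: up by d5 = 7/2 → (-301/20, 187/6)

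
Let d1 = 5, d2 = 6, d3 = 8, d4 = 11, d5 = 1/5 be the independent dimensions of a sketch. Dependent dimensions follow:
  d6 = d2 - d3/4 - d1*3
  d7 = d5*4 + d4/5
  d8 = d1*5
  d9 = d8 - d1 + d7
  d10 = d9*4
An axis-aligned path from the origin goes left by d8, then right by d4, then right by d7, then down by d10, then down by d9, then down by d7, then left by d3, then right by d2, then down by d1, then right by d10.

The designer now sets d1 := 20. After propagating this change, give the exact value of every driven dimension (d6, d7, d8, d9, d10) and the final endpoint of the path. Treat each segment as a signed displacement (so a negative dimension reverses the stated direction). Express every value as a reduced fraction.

Apply edit: d1 := 20
  d6 = d2 - d3/4 - d1*3 = -56
  d7 = d5*4 + d4/5 = 3
  d8 = d1*5 = 100
  d9 = d8 - d1 + d7 = 83
  d10 = d9*4 = 332
Walk from origin (0, 0):
  seg 1: left by d8 = 100 → (-100, 0)
  seg 2: right by d4 = 11 → (-89, 0)
  seg 3: right by d7 = 3 → (-86, 0)
  seg 4: down by d10 = 332 → (-86, -332)
  seg 5: down by d9 = 83 → (-86, -415)
  seg 6: down by d7 = 3 → (-86, -418)
  seg 7: left by d3 = 8 → (-94, -418)
  seg 8: right by d2 = 6 → (-88, -418)
  seg 9: down by d1 = 20 → (-88, -438)
  seg 10: right by d10 = 332 → (244, -438)

d6 = -56
d7 = 3
d8 = 100
d9 = 83
d10 = 332
endpoint = (244, -438)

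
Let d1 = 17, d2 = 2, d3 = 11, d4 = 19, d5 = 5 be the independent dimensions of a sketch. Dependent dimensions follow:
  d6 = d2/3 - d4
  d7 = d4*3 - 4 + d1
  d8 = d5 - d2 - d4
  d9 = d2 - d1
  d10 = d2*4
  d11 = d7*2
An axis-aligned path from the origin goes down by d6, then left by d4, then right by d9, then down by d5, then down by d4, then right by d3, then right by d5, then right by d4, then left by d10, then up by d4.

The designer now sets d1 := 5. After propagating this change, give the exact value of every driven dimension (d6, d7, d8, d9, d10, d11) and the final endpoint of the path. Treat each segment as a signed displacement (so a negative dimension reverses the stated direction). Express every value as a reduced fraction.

d6 = -55/3
d7 = 58
d8 = -16
d9 = -3
d10 = 8
d11 = 116
endpoint = (5, 40/3)

Apply edit: d1 := 5
  d6 = d2/3 - d4 = -55/3
  d7 = d4*3 - 4 + d1 = 58
  d8 = d5 - d2 - d4 = -16
  d9 = d2 - d1 = -3
  d10 = d2*4 = 8
  d11 = d7*2 = 116
Walk from origin (0, 0):
  seg 1: down by d6 = -55/3 → (0, 55/3)
  seg 2: left by d4 = 19 → (-19, 55/3)
  seg 3: right by d9 = -3 → (-22, 55/3)
  seg 4: down by d5 = 5 → (-22, 40/3)
  seg 5: down by d4 = 19 → (-22, -17/3)
  seg 6: right by d3 = 11 → (-11, -17/3)
  seg 7: right by d5 = 5 → (-6, -17/3)
  seg 8: right by d4 = 19 → (13, -17/3)
  seg 9: left by d10 = 8 → (5, -17/3)
  seg 10: up by d4 = 19 → (5, 40/3)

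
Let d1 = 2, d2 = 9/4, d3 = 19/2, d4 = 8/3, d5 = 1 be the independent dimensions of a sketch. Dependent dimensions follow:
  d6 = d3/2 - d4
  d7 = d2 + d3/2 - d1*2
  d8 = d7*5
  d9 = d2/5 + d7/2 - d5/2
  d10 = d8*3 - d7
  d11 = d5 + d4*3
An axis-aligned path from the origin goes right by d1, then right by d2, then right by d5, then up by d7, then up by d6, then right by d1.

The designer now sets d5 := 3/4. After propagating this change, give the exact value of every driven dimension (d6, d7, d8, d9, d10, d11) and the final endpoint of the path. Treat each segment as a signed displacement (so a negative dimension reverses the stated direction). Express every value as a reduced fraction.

Apply edit: d5 := 3/4
  d6 = d3/2 - d4 = 25/12
  d7 = d2 + d3/2 - d1*2 = 3
  d8 = d7*5 = 15
  d9 = d2/5 + d7/2 - d5/2 = 63/40
  d10 = d8*3 - d7 = 42
  d11 = d5 + d4*3 = 35/4
Walk from origin (0, 0):
  seg 1: right by d1 = 2 → (2, 0)
  seg 2: right by d2 = 9/4 → (17/4, 0)
  seg 3: right by d5 = 3/4 → (5, 0)
  seg 4: up by d7 = 3 → (5, 3)
  seg 5: up by d6 = 25/12 → (5, 61/12)
  seg 6: right by d1 = 2 → (7, 61/12)

d6 = 25/12
d7 = 3
d8 = 15
d9 = 63/40
d10 = 42
d11 = 35/4
endpoint = (7, 61/12)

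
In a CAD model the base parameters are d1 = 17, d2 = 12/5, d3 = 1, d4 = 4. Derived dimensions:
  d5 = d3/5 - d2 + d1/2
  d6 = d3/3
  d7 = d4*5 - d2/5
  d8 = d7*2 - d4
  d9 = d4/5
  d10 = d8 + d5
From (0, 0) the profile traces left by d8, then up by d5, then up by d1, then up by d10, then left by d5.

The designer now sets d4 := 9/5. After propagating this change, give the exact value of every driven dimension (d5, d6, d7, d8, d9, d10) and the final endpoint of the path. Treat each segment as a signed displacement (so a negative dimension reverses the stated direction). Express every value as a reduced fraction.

Apply edit: d4 := 9/5
  d5 = d3/5 - d2 + d1/2 = 63/10
  d6 = d3/3 = 1/3
  d7 = d4*5 - d2/5 = 213/25
  d8 = d7*2 - d4 = 381/25
  d9 = d4/5 = 9/25
  d10 = d8 + d5 = 1077/50
Walk from origin (0, 0):
  seg 1: left by d8 = 381/25 → (-381/25, 0)
  seg 2: up by d5 = 63/10 → (-381/25, 63/10)
  seg 3: up by d1 = 17 → (-381/25, 233/10)
  seg 4: up by d10 = 1077/50 → (-381/25, 1121/25)
  seg 5: left by d5 = 63/10 → (-1077/50, 1121/25)

d5 = 63/10
d6 = 1/3
d7 = 213/25
d8 = 381/25
d9 = 9/25
d10 = 1077/50
endpoint = (-1077/50, 1121/25)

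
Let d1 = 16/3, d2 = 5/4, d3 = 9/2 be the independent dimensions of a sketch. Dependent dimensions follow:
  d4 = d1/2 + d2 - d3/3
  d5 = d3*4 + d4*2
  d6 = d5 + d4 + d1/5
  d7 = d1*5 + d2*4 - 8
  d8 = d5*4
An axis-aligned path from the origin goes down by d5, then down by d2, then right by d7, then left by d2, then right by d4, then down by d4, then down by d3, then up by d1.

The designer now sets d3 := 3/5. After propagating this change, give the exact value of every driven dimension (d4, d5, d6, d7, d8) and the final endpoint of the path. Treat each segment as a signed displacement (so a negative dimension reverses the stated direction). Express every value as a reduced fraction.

d4 = 223/60
d5 = 59/6
d6 = 877/60
d7 = 71/3
d8 = 118/3
endpoint = (392/15, -151/15)

Apply edit: d3 := 3/5
  d4 = d1/2 + d2 - d3/3 = 223/60
  d5 = d3*4 + d4*2 = 59/6
  d6 = d5 + d4 + d1/5 = 877/60
  d7 = d1*5 + d2*4 - 8 = 71/3
  d8 = d5*4 = 118/3
Walk from origin (0, 0):
  seg 1: down by d5 = 59/6 → (0, -59/6)
  seg 2: down by d2 = 5/4 → (0, -133/12)
  seg 3: right by d7 = 71/3 → (71/3, -133/12)
  seg 4: left by d2 = 5/4 → (269/12, -133/12)
  seg 5: right by d4 = 223/60 → (392/15, -133/12)
  seg 6: down by d4 = 223/60 → (392/15, -74/5)
  seg 7: down by d3 = 3/5 → (392/15, -77/5)
  seg 8: up by d1 = 16/3 → (392/15, -151/15)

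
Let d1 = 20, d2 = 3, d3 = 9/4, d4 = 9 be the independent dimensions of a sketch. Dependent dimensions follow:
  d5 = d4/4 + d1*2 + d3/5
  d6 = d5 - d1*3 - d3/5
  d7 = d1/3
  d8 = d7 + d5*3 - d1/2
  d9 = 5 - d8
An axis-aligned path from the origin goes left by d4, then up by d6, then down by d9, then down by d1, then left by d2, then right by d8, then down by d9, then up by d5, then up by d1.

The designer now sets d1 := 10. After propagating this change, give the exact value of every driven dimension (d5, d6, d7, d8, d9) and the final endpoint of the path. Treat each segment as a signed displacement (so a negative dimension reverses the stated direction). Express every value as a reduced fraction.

d5 = 227/10
d6 = -31/4
d7 = 10/3
d8 = 1993/30
d9 = -1843/30
endpoint = (1633/30, 8269/60)

Apply edit: d1 := 10
  d5 = d4/4 + d1*2 + d3/5 = 227/10
  d6 = d5 - d1*3 - d3/5 = -31/4
  d7 = d1/3 = 10/3
  d8 = d7 + d5*3 - d1/2 = 1993/30
  d9 = 5 - d8 = -1843/30
Walk from origin (0, 0):
  seg 1: left by d4 = 9 → (-9, 0)
  seg 2: up by d6 = -31/4 → (-9, -31/4)
  seg 3: down by d9 = -1843/30 → (-9, 3221/60)
  seg 4: down by d1 = 10 → (-9, 2621/60)
  seg 5: left by d2 = 3 → (-12, 2621/60)
  seg 6: right by d8 = 1993/30 → (1633/30, 2621/60)
  seg 7: down by d9 = -1843/30 → (1633/30, 6307/60)
  seg 8: up by d5 = 227/10 → (1633/30, 7669/60)
  seg 9: up by d1 = 10 → (1633/30, 8269/60)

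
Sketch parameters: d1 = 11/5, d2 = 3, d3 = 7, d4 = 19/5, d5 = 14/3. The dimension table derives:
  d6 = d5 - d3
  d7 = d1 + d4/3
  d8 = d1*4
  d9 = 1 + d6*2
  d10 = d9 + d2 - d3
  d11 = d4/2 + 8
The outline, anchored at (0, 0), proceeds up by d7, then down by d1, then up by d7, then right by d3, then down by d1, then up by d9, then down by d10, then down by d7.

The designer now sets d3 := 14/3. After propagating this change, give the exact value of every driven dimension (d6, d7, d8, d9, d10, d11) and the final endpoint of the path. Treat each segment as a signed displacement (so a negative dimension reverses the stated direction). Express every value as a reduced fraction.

Apply edit: d3 := 14/3
  d6 = d5 - d3 = 0
  d7 = d1 + d4/3 = 52/15
  d8 = d1*4 = 44/5
  d9 = 1 + d6*2 = 1
  d10 = d9 + d2 - d3 = -2/3
  d11 = d4/2 + 8 = 99/10
Walk from origin (0, 0):
  seg 1: up by d7 = 52/15 → (0, 52/15)
  seg 2: down by d1 = 11/5 → (0, 19/15)
  seg 3: up by d7 = 52/15 → (0, 71/15)
  seg 4: right by d3 = 14/3 → (14/3, 71/15)
  seg 5: down by d1 = 11/5 → (14/3, 38/15)
  seg 6: up by d9 = 1 → (14/3, 53/15)
  seg 7: down by d10 = -2/3 → (14/3, 21/5)
  seg 8: down by d7 = 52/15 → (14/3, 11/15)

d6 = 0
d7 = 52/15
d8 = 44/5
d9 = 1
d10 = -2/3
d11 = 99/10
endpoint = (14/3, 11/15)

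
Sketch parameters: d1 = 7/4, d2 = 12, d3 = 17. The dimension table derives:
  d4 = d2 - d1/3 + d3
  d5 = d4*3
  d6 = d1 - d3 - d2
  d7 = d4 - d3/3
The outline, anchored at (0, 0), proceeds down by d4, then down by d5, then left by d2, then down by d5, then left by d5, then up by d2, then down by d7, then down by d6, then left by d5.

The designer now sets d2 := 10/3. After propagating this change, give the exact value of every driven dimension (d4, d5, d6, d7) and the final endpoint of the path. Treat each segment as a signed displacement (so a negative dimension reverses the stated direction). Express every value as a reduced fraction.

Apply edit: d2 := 10/3
  d4 = d2 - d1/3 + d3 = 79/4
  d5 = d4*3 = 237/4
  d6 = d1 - d3 - d2 = -223/12
  d7 = d4 - d3/3 = 169/12
Walk from origin (0, 0):
  seg 1: down by d4 = 79/4 → (0, -79/4)
  seg 2: down by d5 = 237/4 → (0, -79)
  seg 3: left by d2 = 10/3 → (-10/3, -79)
  seg 4: down by d5 = 237/4 → (-10/3, -553/4)
  seg 5: left by d5 = 237/4 → (-751/12, -553/4)
  seg 6: up by d2 = 10/3 → (-751/12, -1619/12)
  seg 7: down by d7 = 169/12 → (-751/12, -149)
  seg 8: down by d6 = -223/12 → (-751/12, -1565/12)
  seg 9: left by d5 = 237/4 → (-731/6, -1565/12)

d4 = 79/4
d5 = 237/4
d6 = -223/12
d7 = 169/12
endpoint = (-731/6, -1565/12)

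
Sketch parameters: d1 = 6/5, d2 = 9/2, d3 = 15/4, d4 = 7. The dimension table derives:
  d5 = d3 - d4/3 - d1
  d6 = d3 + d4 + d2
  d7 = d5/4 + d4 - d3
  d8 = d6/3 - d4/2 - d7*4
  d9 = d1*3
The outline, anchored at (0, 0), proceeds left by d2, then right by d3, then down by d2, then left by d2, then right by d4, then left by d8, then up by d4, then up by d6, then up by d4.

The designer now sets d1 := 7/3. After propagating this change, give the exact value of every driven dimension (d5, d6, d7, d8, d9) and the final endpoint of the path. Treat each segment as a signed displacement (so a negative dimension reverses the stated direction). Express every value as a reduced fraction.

d5 = -11/12
d6 = 61/4
d7 = 145/48
d8 = -21/2
d9 = 7
endpoint = (49/4, 99/4)

Apply edit: d1 := 7/3
  d5 = d3 - d4/3 - d1 = -11/12
  d6 = d3 + d4 + d2 = 61/4
  d7 = d5/4 + d4 - d3 = 145/48
  d8 = d6/3 - d4/2 - d7*4 = -21/2
  d9 = d1*3 = 7
Walk from origin (0, 0):
  seg 1: left by d2 = 9/2 → (-9/2, 0)
  seg 2: right by d3 = 15/4 → (-3/4, 0)
  seg 3: down by d2 = 9/2 → (-3/4, -9/2)
  seg 4: left by d2 = 9/2 → (-21/4, -9/2)
  seg 5: right by d4 = 7 → (7/4, -9/2)
  seg 6: left by d8 = -21/2 → (49/4, -9/2)
  seg 7: up by d4 = 7 → (49/4, 5/2)
  seg 8: up by d6 = 61/4 → (49/4, 71/4)
  seg 9: up by d4 = 7 → (49/4, 99/4)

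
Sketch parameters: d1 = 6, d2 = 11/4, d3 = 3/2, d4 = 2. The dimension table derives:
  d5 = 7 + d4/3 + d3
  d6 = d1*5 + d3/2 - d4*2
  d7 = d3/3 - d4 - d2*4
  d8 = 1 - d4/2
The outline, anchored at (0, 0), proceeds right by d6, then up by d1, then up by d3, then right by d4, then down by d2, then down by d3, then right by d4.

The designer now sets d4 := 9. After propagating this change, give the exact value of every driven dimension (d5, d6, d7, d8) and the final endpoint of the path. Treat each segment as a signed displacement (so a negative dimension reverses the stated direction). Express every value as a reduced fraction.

Apply edit: d4 := 9
  d5 = 7 + d4/3 + d3 = 23/2
  d6 = d1*5 + d3/2 - d4*2 = 51/4
  d7 = d3/3 - d4 - d2*4 = -39/2
  d8 = 1 - d4/2 = -7/2
Walk from origin (0, 0):
  seg 1: right by d6 = 51/4 → (51/4, 0)
  seg 2: up by d1 = 6 → (51/4, 6)
  seg 3: up by d3 = 3/2 → (51/4, 15/2)
  seg 4: right by d4 = 9 → (87/4, 15/2)
  seg 5: down by d2 = 11/4 → (87/4, 19/4)
  seg 6: down by d3 = 3/2 → (87/4, 13/4)
  seg 7: right by d4 = 9 → (123/4, 13/4)

d5 = 23/2
d6 = 51/4
d7 = -39/2
d8 = -7/2
endpoint = (123/4, 13/4)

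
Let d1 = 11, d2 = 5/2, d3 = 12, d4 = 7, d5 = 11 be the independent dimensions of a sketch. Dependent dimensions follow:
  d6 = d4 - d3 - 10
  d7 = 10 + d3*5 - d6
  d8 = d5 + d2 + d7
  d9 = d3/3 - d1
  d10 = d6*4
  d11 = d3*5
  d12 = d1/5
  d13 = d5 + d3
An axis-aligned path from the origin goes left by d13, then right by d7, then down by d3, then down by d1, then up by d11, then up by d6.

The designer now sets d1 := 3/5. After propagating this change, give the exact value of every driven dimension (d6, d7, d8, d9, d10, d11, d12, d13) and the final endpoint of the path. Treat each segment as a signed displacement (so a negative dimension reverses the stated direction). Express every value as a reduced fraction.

d6 = -15
d7 = 85
d8 = 197/2
d9 = 17/5
d10 = -60
d11 = 60
d12 = 3/25
d13 = 23
endpoint = (62, 162/5)

Apply edit: d1 := 3/5
  d6 = d4 - d3 - 10 = -15
  d7 = 10 + d3*5 - d6 = 85
  d8 = d5 + d2 + d7 = 197/2
  d9 = d3/3 - d1 = 17/5
  d10 = d6*4 = -60
  d11 = d3*5 = 60
  d12 = d1/5 = 3/25
  d13 = d5 + d3 = 23
Walk from origin (0, 0):
  seg 1: left by d13 = 23 → (-23, 0)
  seg 2: right by d7 = 85 → (62, 0)
  seg 3: down by d3 = 12 → (62, -12)
  seg 4: down by d1 = 3/5 → (62, -63/5)
  seg 5: up by d11 = 60 → (62, 237/5)
  seg 6: up by d6 = -15 → (62, 162/5)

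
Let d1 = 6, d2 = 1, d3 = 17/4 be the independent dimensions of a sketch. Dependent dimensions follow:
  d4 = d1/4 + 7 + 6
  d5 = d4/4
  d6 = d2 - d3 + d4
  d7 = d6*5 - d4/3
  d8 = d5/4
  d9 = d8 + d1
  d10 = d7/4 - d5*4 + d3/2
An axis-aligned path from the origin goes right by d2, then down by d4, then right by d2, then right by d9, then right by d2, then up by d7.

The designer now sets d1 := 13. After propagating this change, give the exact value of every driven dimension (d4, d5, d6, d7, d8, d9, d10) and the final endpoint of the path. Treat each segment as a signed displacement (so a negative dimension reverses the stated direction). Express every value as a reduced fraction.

d4 = 65/4
d5 = 65/16
d6 = 13
d7 = 715/12
d8 = 65/64
d9 = 897/64
d10 = 37/48
endpoint = (1089/64, 130/3)

Apply edit: d1 := 13
  d4 = d1/4 + 7 + 6 = 65/4
  d5 = d4/4 = 65/16
  d6 = d2 - d3 + d4 = 13
  d7 = d6*5 - d4/3 = 715/12
  d8 = d5/4 = 65/64
  d9 = d8 + d1 = 897/64
  d10 = d7/4 - d5*4 + d3/2 = 37/48
Walk from origin (0, 0):
  seg 1: right by d2 = 1 → (1, 0)
  seg 2: down by d4 = 65/4 → (1, -65/4)
  seg 3: right by d2 = 1 → (2, -65/4)
  seg 4: right by d9 = 897/64 → (1025/64, -65/4)
  seg 5: right by d2 = 1 → (1089/64, -65/4)
  seg 6: up by d7 = 715/12 → (1089/64, 130/3)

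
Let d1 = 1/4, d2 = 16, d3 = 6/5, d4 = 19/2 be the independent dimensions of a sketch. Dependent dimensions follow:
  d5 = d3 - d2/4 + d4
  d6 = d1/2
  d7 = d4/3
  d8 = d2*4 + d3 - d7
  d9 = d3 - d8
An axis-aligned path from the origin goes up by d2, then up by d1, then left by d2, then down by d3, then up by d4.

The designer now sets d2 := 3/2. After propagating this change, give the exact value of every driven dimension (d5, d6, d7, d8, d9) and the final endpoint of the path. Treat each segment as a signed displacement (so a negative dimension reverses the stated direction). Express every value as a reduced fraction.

Apply edit: d2 := 3/2
  d5 = d3 - d2/4 + d4 = 413/40
  d6 = d1/2 = 1/8
  d7 = d4/3 = 19/6
  d8 = d2*4 + d3 - d7 = 121/30
  d9 = d3 - d8 = -17/6
Walk from origin (0, 0):
  seg 1: up by d2 = 3/2 → (0, 3/2)
  seg 2: up by d1 = 1/4 → (0, 7/4)
  seg 3: left by d2 = 3/2 → (-3/2, 7/4)
  seg 4: down by d3 = 6/5 → (-3/2, 11/20)
  seg 5: up by d4 = 19/2 → (-3/2, 201/20)

d5 = 413/40
d6 = 1/8
d7 = 19/6
d8 = 121/30
d9 = -17/6
endpoint = (-3/2, 201/20)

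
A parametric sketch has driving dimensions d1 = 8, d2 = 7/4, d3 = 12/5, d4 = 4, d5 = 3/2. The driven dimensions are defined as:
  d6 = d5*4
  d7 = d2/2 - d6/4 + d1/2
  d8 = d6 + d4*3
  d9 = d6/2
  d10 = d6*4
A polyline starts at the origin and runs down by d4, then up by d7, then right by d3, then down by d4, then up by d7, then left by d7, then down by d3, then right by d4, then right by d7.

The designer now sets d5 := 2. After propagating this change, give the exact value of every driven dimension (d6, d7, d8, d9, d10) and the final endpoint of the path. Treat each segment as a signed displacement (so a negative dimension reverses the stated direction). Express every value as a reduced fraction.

d6 = 8
d7 = 23/8
d8 = 20
d9 = 4
d10 = 32
endpoint = (32/5, -93/20)

Apply edit: d5 := 2
  d6 = d5*4 = 8
  d7 = d2/2 - d6/4 + d1/2 = 23/8
  d8 = d6 + d4*3 = 20
  d9 = d6/2 = 4
  d10 = d6*4 = 32
Walk from origin (0, 0):
  seg 1: down by d4 = 4 → (0, -4)
  seg 2: up by d7 = 23/8 → (0, -9/8)
  seg 3: right by d3 = 12/5 → (12/5, -9/8)
  seg 4: down by d4 = 4 → (12/5, -41/8)
  seg 5: up by d7 = 23/8 → (12/5, -9/4)
  seg 6: left by d7 = 23/8 → (-19/40, -9/4)
  seg 7: down by d3 = 12/5 → (-19/40, -93/20)
  seg 8: right by d4 = 4 → (141/40, -93/20)
  seg 9: right by d7 = 23/8 → (32/5, -93/20)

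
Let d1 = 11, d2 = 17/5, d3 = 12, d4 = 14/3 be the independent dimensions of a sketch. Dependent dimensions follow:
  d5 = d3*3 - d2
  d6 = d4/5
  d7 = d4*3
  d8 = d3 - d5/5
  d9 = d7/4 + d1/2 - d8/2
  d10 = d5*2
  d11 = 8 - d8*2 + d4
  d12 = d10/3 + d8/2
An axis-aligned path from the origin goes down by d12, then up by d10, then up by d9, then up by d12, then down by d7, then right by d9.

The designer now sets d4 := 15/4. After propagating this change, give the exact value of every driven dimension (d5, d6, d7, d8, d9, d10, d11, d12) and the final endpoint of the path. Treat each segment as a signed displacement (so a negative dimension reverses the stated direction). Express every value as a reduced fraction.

Apply edit: d4 := 15/4
  d5 = d3*3 - d2 = 163/5
  d6 = d4/5 = 3/4
  d7 = d4*3 = 45/4
  d8 = d3 - d5/5 = 137/25
  d9 = d7/4 + d1/2 - d8/2 = 2229/400
  d10 = d5*2 = 326/5
  d11 = 8 - d8*2 + d4 = 79/100
  d12 = d10/3 + d8/2 = 3671/150
Walk from origin (0, 0):
  seg 1: down by d12 = 3671/150 → (0, -3671/150)
  seg 2: up by d10 = 326/5 → (0, 6109/150)
  seg 3: up by d9 = 2229/400 → (0, 55559/1200)
  seg 4: up by d12 = 3671/150 → (0, 28309/400)
  seg 5: down by d7 = 45/4 → (0, 23809/400)
  seg 6: right by d9 = 2229/400 → (2229/400, 23809/400)

d5 = 163/5
d6 = 3/4
d7 = 45/4
d8 = 137/25
d9 = 2229/400
d10 = 326/5
d11 = 79/100
d12 = 3671/150
endpoint = (2229/400, 23809/400)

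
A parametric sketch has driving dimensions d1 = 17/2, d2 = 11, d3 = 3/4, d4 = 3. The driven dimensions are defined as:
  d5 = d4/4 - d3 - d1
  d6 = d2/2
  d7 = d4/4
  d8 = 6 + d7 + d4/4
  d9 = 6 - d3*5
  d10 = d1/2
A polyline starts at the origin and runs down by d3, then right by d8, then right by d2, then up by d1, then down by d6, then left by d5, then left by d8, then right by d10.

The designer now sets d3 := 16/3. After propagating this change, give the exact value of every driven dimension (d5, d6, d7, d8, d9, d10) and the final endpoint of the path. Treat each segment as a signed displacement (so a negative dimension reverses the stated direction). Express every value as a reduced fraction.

d5 = -157/12
d6 = 11/2
d7 = 3/4
d8 = 15/2
d9 = -62/3
d10 = 17/4
endpoint = (85/3, -7/3)

Apply edit: d3 := 16/3
  d5 = d4/4 - d3 - d1 = -157/12
  d6 = d2/2 = 11/2
  d7 = d4/4 = 3/4
  d8 = 6 + d7 + d4/4 = 15/2
  d9 = 6 - d3*5 = -62/3
  d10 = d1/2 = 17/4
Walk from origin (0, 0):
  seg 1: down by d3 = 16/3 → (0, -16/3)
  seg 2: right by d8 = 15/2 → (15/2, -16/3)
  seg 3: right by d2 = 11 → (37/2, -16/3)
  seg 4: up by d1 = 17/2 → (37/2, 19/6)
  seg 5: down by d6 = 11/2 → (37/2, -7/3)
  seg 6: left by d5 = -157/12 → (379/12, -7/3)
  seg 7: left by d8 = 15/2 → (289/12, -7/3)
  seg 8: right by d10 = 17/4 → (85/3, -7/3)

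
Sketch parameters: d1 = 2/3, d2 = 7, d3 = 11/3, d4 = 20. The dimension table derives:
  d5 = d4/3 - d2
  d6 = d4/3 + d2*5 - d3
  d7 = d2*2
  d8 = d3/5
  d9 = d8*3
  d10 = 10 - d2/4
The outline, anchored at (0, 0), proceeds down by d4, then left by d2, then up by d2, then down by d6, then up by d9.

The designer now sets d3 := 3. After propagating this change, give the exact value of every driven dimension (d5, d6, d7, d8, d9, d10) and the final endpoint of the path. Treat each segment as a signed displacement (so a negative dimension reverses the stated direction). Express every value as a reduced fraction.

d5 = -1/3
d6 = 116/3
d7 = 14
d8 = 3/5
d9 = 9/5
d10 = 33/4
endpoint = (-7, -748/15)

Apply edit: d3 := 3
  d5 = d4/3 - d2 = -1/3
  d6 = d4/3 + d2*5 - d3 = 116/3
  d7 = d2*2 = 14
  d8 = d3/5 = 3/5
  d9 = d8*3 = 9/5
  d10 = 10 - d2/4 = 33/4
Walk from origin (0, 0):
  seg 1: down by d4 = 20 → (0, -20)
  seg 2: left by d2 = 7 → (-7, -20)
  seg 3: up by d2 = 7 → (-7, -13)
  seg 4: down by d6 = 116/3 → (-7, -155/3)
  seg 5: up by d9 = 9/5 → (-7, -748/15)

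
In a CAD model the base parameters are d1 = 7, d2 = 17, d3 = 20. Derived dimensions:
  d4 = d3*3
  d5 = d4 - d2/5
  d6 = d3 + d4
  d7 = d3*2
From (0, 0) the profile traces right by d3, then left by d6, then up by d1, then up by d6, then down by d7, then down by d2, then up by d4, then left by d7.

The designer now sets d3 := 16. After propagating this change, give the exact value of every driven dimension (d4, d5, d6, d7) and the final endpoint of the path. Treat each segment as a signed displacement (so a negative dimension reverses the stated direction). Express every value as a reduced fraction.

Apply edit: d3 := 16
  d4 = d3*3 = 48
  d5 = d4 - d2/5 = 223/5
  d6 = d3 + d4 = 64
  d7 = d3*2 = 32
Walk from origin (0, 0):
  seg 1: right by d3 = 16 → (16, 0)
  seg 2: left by d6 = 64 → (-48, 0)
  seg 3: up by d1 = 7 → (-48, 7)
  seg 4: up by d6 = 64 → (-48, 71)
  seg 5: down by d7 = 32 → (-48, 39)
  seg 6: down by d2 = 17 → (-48, 22)
  seg 7: up by d4 = 48 → (-48, 70)
  seg 8: left by d7 = 32 → (-80, 70)

d4 = 48
d5 = 223/5
d6 = 64
d7 = 32
endpoint = (-80, 70)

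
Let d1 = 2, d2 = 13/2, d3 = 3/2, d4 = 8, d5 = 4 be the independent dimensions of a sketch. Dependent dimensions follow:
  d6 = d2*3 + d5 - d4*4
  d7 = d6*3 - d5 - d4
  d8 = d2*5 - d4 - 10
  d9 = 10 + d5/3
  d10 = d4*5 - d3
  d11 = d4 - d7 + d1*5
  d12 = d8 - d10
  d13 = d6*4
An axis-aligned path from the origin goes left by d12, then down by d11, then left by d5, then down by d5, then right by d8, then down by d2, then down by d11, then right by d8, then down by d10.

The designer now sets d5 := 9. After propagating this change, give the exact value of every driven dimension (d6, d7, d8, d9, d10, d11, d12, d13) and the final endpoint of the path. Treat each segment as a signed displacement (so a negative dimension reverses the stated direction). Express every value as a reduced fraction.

d6 = -7/2
d7 = -55/2
d8 = 29/2
d9 = 13
d10 = 77/2
d11 = 91/2
d12 = -24
d13 = -14
endpoint = (44, -145)

Apply edit: d5 := 9
  d6 = d2*3 + d5 - d4*4 = -7/2
  d7 = d6*3 - d5 - d4 = -55/2
  d8 = d2*5 - d4 - 10 = 29/2
  d9 = 10 + d5/3 = 13
  d10 = d4*5 - d3 = 77/2
  d11 = d4 - d7 + d1*5 = 91/2
  d12 = d8 - d10 = -24
  d13 = d6*4 = -14
Walk from origin (0, 0):
  seg 1: left by d12 = -24 → (24, 0)
  seg 2: down by d11 = 91/2 → (24, -91/2)
  seg 3: left by d5 = 9 → (15, -91/2)
  seg 4: down by d5 = 9 → (15, -109/2)
  seg 5: right by d8 = 29/2 → (59/2, -109/2)
  seg 6: down by d2 = 13/2 → (59/2, -61)
  seg 7: down by d11 = 91/2 → (59/2, -213/2)
  seg 8: right by d8 = 29/2 → (44, -213/2)
  seg 9: down by d10 = 77/2 → (44, -145)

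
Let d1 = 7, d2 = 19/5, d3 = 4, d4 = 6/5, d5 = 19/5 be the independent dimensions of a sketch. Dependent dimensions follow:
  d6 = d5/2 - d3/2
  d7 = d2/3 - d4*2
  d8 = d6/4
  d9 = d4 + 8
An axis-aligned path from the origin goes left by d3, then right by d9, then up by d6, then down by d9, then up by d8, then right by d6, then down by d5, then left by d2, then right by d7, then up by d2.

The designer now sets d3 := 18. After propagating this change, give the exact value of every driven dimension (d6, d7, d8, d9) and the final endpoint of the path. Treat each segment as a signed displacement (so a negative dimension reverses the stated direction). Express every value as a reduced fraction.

d6 = -71/10
d7 = -17/15
d8 = -71/40
d9 = 46/5
endpoint = (-125/6, -723/40)

Apply edit: d3 := 18
  d6 = d5/2 - d3/2 = -71/10
  d7 = d2/3 - d4*2 = -17/15
  d8 = d6/4 = -71/40
  d9 = d4 + 8 = 46/5
Walk from origin (0, 0):
  seg 1: left by d3 = 18 → (-18, 0)
  seg 2: right by d9 = 46/5 → (-44/5, 0)
  seg 3: up by d6 = -71/10 → (-44/5, -71/10)
  seg 4: down by d9 = 46/5 → (-44/5, -163/10)
  seg 5: up by d8 = -71/40 → (-44/5, -723/40)
  seg 6: right by d6 = -71/10 → (-159/10, -723/40)
  seg 7: down by d5 = 19/5 → (-159/10, -175/8)
  seg 8: left by d2 = 19/5 → (-197/10, -175/8)
  seg 9: right by d7 = -17/15 → (-125/6, -175/8)
  seg 10: up by d2 = 19/5 → (-125/6, -723/40)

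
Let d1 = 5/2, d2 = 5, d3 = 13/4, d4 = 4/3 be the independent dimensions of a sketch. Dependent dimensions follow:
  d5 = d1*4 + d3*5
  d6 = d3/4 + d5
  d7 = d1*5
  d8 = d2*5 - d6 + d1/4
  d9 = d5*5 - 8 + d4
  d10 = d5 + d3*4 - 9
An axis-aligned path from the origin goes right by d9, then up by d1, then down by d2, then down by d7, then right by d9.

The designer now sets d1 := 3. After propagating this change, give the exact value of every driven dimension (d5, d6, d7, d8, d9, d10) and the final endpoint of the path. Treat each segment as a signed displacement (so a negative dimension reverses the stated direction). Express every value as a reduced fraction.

Apply edit: d1 := 3
  d5 = d1*4 + d3*5 = 113/4
  d6 = d3/4 + d5 = 465/16
  d7 = d1*5 = 15
  d8 = d2*5 - d6 + d1/4 = -53/16
  d9 = d5*5 - 8 + d4 = 1615/12
  d10 = d5 + d3*4 - 9 = 129/4
Walk from origin (0, 0):
  seg 1: right by d9 = 1615/12 → (1615/12, 0)
  seg 2: up by d1 = 3 → (1615/12, 3)
  seg 3: down by d2 = 5 → (1615/12, -2)
  seg 4: down by d7 = 15 → (1615/12, -17)
  seg 5: right by d9 = 1615/12 → (1615/6, -17)

d5 = 113/4
d6 = 465/16
d7 = 15
d8 = -53/16
d9 = 1615/12
d10 = 129/4
endpoint = (1615/6, -17)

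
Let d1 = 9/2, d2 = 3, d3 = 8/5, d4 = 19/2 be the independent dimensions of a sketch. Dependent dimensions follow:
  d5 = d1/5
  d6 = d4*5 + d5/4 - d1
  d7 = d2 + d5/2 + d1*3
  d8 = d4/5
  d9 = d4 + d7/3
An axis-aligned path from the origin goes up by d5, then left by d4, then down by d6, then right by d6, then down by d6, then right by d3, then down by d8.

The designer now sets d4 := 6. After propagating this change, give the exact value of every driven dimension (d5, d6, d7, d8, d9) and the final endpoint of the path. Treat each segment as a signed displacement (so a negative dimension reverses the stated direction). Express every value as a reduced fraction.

Apply edit: d4 := 6
  d5 = d1/5 = 9/10
  d6 = d4*5 + d5/4 - d1 = 1029/40
  d7 = d2 + d5/2 + d1*3 = 339/20
  d8 = d4/5 = 6/5
  d9 = d4 + d7/3 = 233/20
Walk from origin (0, 0):
  seg 1: up by d5 = 9/10 → (0, 9/10)
  seg 2: left by d4 = 6 → (-6, 9/10)
  seg 3: down by d6 = 1029/40 → (-6, -993/40)
  seg 4: right by d6 = 1029/40 → (789/40, -993/40)
  seg 5: down by d6 = 1029/40 → (789/40, -1011/20)
  seg 6: right by d3 = 8/5 → (853/40, -1011/20)
  seg 7: down by d8 = 6/5 → (853/40, -207/4)

d5 = 9/10
d6 = 1029/40
d7 = 339/20
d8 = 6/5
d9 = 233/20
endpoint = (853/40, -207/4)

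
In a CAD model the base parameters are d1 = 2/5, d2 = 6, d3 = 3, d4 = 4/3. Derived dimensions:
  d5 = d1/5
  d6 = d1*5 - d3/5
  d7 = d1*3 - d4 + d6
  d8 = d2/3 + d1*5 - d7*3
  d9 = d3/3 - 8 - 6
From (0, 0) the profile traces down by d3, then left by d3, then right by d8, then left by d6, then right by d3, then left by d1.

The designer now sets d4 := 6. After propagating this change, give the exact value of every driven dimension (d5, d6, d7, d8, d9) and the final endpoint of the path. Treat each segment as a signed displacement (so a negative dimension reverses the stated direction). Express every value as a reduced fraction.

Apply edit: d4 := 6
  d5 = d1/5 = 2/25
  d6 = d1*5 - d3/5 = 7/5
  d7 = d1*3 - d4 + d6 = -17/5
  d8 = d2/3 + d1*5 - d7*3 = 71/5
  d9 = d3/3 - 8 - 6 = -13
Walk from origin (0, 0):
  seg 1: down by d3 = 3 → (0, -3)
  seg 2: left by d3 = 3 → (-3, -3)
  seg 3: right by d8 = 71/5 → (56/5, -3)
  seg 4: left by d6 = 7/5 → (49/5, -3)
  seg 5: right by d3 = 3 → (64/5, -3)
  seg 6: left by d1 = 2/5 → (62/5, -3)

d5 = 2/25
d6 = 7/5
d7 = -17/5
d8 = 71/5
d9 = -13
endpoint = (62/5, -3)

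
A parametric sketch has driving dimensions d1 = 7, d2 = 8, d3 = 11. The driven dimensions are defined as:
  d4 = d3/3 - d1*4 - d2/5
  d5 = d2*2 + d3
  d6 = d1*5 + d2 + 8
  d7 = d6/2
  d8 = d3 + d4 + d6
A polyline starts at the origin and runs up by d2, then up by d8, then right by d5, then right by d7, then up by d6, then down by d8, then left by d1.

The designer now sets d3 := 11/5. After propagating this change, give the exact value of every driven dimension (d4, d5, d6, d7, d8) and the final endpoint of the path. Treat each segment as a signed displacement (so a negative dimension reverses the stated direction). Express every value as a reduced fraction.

Apply edit: d3 := 11/5
  d4 = d3/3 - d1*4 - d2/5 = -433/15
  d5 = d2*2 + d3 = 91/5
  d6 = d1*5 + d2 + 8 = 51
  d7 = d6/2 = 51/2
  d8 = d3 + d4 + d6 = 73/3
Walk from origin (0, 0):
  seg 1: up by d2 = 8 → (0, 8)
  seg 2: up by d8 = 73/3 → (0, 97/3)
  seg 3: right by d5 = 91/5 → (91/5, 97/3)
  seg 4: right by d7 = 51/2 → (437/10, 97/3)
  seg 5: up by d6 = 51 → (437/10, 250/3)
  seg 6: down by d8 = 73/3 → (437/10, 59)
  seg 7: left by d1 = 7 → (367/10, 59)

d4 = -433/15
d5 = 91/5
d6 = 51
d7 = 51/2
d8 = 73/3
endpoint = (367/10, 59)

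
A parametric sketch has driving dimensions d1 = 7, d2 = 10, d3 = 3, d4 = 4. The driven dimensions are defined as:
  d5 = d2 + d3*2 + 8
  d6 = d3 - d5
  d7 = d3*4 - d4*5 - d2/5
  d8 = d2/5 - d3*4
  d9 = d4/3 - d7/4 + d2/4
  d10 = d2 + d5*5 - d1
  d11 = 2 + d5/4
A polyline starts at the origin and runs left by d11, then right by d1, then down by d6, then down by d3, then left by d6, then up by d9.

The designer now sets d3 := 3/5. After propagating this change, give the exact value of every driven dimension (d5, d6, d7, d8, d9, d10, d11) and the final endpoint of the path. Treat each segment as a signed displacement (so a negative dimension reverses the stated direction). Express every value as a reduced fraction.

Apply edit: d3 := 3/5
  d5 = d2 + d3*2 + 8 = 96/5
  d6 = d3 - d5 = -93/5
  d7 = d3*4 - d4*5 - d2/5 = -98/5
  d8 = d2/5 - d3*4 = -2/5
  d9 = d4/3 - d7/4 + d2/4 = 131/15
  d10 = d2 + d5*5 - d1 = 99
  d11 = 2 + d5/4 = 34/5
Walk from origin (0, 0):
  seg 1: left by d11 = 34/5 → (-34/5, 0)
  seg 2: right by d1 = 7 → (1/5, 0)
  seg 3: down by d6 = -93/5 → (1/5, 93/5)
  seg 4: down by d3 = 3/5 → (1/5, 18)
  seg 5: left by d6 = -93/5 → (94/5, 18)
  seg 6: up by d9 = 131/15 → (94/5, 401/15)

d5 = 96/5
d6 = -93/5
d7 = -98/5
d8 = -2/5
d9 = 131/15
d10 = 99
d11 = 34/5
endpoint = (94/5, 401/15)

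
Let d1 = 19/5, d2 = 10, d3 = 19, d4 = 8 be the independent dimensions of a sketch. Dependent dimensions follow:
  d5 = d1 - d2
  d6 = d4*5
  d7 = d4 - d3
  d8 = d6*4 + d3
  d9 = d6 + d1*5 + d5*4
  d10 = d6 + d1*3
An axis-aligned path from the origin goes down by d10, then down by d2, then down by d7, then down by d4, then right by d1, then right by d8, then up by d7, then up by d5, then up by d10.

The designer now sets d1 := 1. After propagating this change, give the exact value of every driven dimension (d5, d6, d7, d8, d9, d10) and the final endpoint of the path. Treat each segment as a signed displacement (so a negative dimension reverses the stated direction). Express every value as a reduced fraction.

Apply edit: d1 := 1
  d5 = d1 - d2 = -9
  d6 = d4*5 = 40
  d7 = d4 - d3 = -11
  d8 = d6*4 + d3 = 179
  d9 = d6 + d1*5 + d5*4 = 9
  d10 = d6 + d1*3 = 43
Walk from origin (0, 0):
  seg 1: down by d10 = 43 → (0, -43)
  seg 2: down by d2 = 10 → (0, -53)
  seg 3: down by d7 = -11 → (0, -42)
  seg 4: down by d4 = 8 → (0, -50)
  seg 5: right by d1 = 1 → (1, -50)
  seg 6: right by d8 = 179 → (180, -50)
  seg 7: up by d7 = -11 → (180, -61)
  seg 8: up by d5 = -9 → (180, -70)
  seg 9: up by d10 = 43 → (180, -27)

d5 = -9
d6 = 40
d7 = -11
d8 = 179
d9 = 9
d10 = 43
endpoint = (180, -27)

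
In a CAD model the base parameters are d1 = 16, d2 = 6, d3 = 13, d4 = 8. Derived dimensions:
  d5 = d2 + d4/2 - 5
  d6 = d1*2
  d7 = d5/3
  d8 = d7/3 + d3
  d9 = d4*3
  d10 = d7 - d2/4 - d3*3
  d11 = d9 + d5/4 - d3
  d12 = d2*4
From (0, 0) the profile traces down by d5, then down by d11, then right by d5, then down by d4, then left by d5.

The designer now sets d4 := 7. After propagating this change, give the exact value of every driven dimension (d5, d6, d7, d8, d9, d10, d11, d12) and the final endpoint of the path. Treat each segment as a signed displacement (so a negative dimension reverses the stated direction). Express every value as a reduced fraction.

Apply edit: d4 := 7
  d5 = d2 + d4/2 - 5 = 9/2
  d6 = d1*2 = 32
  d7 = d5/3 = 3/2
  d8 = d7/3 + d3 = 27/2
  d9 = d4*3 = 21
  d10 = d7 - d2/4 - d3*3 = -39
  d11 = d9 + d5/4 - d3 = 73/8
  d12 = d2*4 = 24
Walk from origin (0, 0):
  seg 1: down by d5 = 9/2 → (0, -9/2)
  seg 2: down by d11 = 73/8 → (0, -109/8)
  seg 3: right by d5 = 9/2 → (9/2, -109/8)
  seg 4: down by d4 = 7 → (9/2, -165/8)
  seg 5: left by d5 = 9/2 → (0, -165/8)

d5 = 9/2
d6 = 32
d7 = 3/2
d8 = 27/2
d9 = 21
d10 = -39
d11 = 73/8
d12 = 24
endpoint = (0, -165/8)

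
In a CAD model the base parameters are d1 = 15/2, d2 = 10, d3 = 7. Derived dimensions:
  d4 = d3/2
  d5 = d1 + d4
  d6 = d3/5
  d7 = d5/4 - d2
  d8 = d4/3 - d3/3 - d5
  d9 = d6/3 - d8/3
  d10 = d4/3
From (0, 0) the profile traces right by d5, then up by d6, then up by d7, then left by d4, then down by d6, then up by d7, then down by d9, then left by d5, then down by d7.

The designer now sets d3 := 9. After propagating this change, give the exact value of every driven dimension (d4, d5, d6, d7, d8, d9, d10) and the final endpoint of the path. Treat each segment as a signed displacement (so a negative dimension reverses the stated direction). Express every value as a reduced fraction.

d4 = 9/2
d5 = 12
d6 = 9/5
d7 = -7
d8 = -27/2
d9 = 51/10
d10 = 3/2
endpoint = (-9/2, -121/10)

Apply edit: d3 := 9
  d4 = d3/2 = 9/2
  d5 = d1 + d4 = 12
  d6 = d3/5 = 9/5
  d7 = d5/4 - d2 = -7
  d8 = d4/3 - d3/3 - d5 = -27/2
  d9 = d6/3 - d8/3 = 51/10
  d10 = d4/3 = 3/2
Walk from origin (0, 0):
  seg 1: right by d5 = 12 → (12, 0)
  seg 2: up by d6 = 9/5 → (12, 9/5)
  seg 3: up by d7 = -7 → (12, -26/5)
  seg 4: left by d4 = 9/2 → (15/2, -26/5)
  seg 5: down by d6 = 9/5 → (15/2, -7)
  seg 6: up by d7 = -7 → (15/2, -14)
  seg 7: down by d9 = 51/10 → (15/2, -191/10)
  seg 8: left by d5 = 12 → (-9/2, -191/10)
  seg 9: down by d7 = -7 → (-9/2, -121/10)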